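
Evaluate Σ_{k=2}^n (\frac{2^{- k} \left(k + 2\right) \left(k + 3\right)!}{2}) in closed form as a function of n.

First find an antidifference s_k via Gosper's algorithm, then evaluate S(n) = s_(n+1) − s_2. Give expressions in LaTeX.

S(n) = -30 + \frac{2^{- n} \left(n + 4\right)!}{2}

Step 1: r(k) = (k + 3)*(k + 4)/(2*(k + 2)).
Factor: A=k/2 + 2; B=1; C=k + 2.
Key eq: (k/2 + 2)·f(k+1) = (1)·f(k) + (k + 2).
From deg A=1, deg B=0, deg C=1: d=0.
Solving with deg f ≤ 0: f(k) = 2.
So s_k = (B(k−1)f/C)·t_k = (2/(k + 2))·t_k = factorial(k + 3)/2**k.
Δs = (k + 2)*factorial(k + 3)/(2*2**k), as required.
Evaluate: s_(n+1) = 2**(-n - 1)*factorial(n + 4); subtract s_(2) = 30 ⇒ S(n) = -30 + factorial(n + 4)/(2*2**n).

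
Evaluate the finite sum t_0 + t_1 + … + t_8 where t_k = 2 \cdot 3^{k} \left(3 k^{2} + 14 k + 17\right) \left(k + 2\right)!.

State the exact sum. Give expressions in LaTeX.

The ratio is 3*(3*k**3 + 29*k**2 + 94*k + 102)/(3*k**2 + 14*k + 17).
So A=3*k + 9 and B=1, with C=k**2 + 14*k/3 + 17/3.
Need (3*k + 9)·f(k+1) − (1)·f(k) = k**2 + 14*k/3 + 17/3.
Bound: deg f ≤ 1.
Solving with deg f ≤ 1: f(k) = (k + 1)/3.
So s_k = (B(k−1)f/C)·t_k = ((k + 1)/(3*k**2 + 14*k + 17))·t_k = 2*3**k*(k + 1)*factorial(k + 2).
Verify: 2*3**k*(3*k**2 + 14*k + 17)*factorial(k + 2) matches t_k.
Evaluate s at k=9 and k=0: 15713647488000 and 4; difference 15713647487996.

Σ = 15713647487996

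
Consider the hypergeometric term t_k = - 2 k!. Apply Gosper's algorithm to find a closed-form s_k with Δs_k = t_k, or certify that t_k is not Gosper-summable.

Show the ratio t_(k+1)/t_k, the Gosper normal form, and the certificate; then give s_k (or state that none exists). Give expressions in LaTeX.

t_(k+1)/t_k = k + 1.
So A=k + 1 and B=1, with C=1.
Key eq: (k + 1)·f(k+1) = (1)·f(k) + (1).
deg f ≤ -1 (via 1,0,0).
Bound -1 < 0, so the key equation has no polynomial solution.

none (Gosper's algorithm certifies no s_k)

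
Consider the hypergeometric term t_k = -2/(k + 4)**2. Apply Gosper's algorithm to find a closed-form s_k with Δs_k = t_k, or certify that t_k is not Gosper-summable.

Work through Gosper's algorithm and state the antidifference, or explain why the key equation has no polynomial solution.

no hypergeometric antidifference exists

r(k) = (k + 4)**2/(k + 5)**2 after simplifying.
Factor: A=k**2 + 8*k + 16; B=k**2 + 10*k + 25; C=1.
Need (k**2 + 8*k + 16)·f(k+1) − (k**2 + 8*k + 16)·f(k) = 1.
d = 0 from the (2,2,0) case.
Put f(k) = c0: A·f(k+1) − B(k−1)·f(k) − C = -1; need -1 = 0 — inconsistent ⇒ no f, not summable.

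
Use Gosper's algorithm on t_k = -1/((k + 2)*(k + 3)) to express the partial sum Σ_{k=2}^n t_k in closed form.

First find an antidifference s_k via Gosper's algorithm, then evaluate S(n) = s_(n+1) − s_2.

S(n) = (1 - n)/(4*(n + 3))

The ratio is (k + 2)/(k + 4).
Normal form (A,B,C) = (k + 2, k + 4, 1).
Key eq: (k + 2)·f(k+1) = (k + 3)·f(k) + (1).
deg f ≤ 1 (via 1,1,0).
A polynomial solution: f(k) = k/2.
Then R = B(k−1)f/C = k*(k + 3)/2, so s_k = R(k)·t_k = -k/(2*k + 4).
Δs = -1/(k**2 + 5*k + 6), as required.
Σ_(k=2)^n t_k = s_(n+1) − s_(2) = ((-n - 1)/(2*(n + 3))) − (-1/4), i.e. (1 - n)/(4*(n + 3)).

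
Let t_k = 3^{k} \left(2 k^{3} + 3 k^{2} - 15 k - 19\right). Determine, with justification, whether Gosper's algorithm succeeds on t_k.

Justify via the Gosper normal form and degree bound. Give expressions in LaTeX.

Yes. s_k = 3^{k} \left(k^{3} - 3 k^{2} - 3 k - 2\right).

The ratio is 3*(2*k**3 + 9*k**2 - 3*k - 29)/(2*k**3 + 3*k**2 - 15*k - 19).
Take A(k)=3, B(k)=1, C(k)=k**3 + 3*k**2/2 - 15*k/2 - 19/2.
Solve (3)·f(k+1) − (1)·f(k) = k**3 + 3*k**2/2 - 15*k/2 - 19/2.
Degrees (0,0,3) ⇒ d ≤ 3.
Match coefficients ⇒ f(k) = (k**3 - 3*k**2 - 3*k - 2)/2.
So s_k = (B(k−1)f/C)·t_k = ((k**3 - 3*k**2 - 3*k - 2)/(2*k**3 + 3*k**2 - 15*k - 19))·t_k = 3**k*(k**3 - 3*k**2 - 3*k - 2).
Verify: 3**k*(2*k**3 + 3*k**2 - 15*k - 19) matches t_k.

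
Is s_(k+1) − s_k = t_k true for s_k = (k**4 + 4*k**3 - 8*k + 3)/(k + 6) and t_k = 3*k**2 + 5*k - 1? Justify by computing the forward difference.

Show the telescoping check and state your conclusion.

s_(k+1) = k*(k**3 + 8*k**2 + 18*k + 8)/(k + 7)
s_(k+1) − s_k = (3*k**4 + 38*k**3 + 124*k**2 + 101*k - 21)/(k**2 + 13*k + 42)
(s_(k+1) − s_k) − t_k = 3*(-2*k**3 - 22*k**2 - 32*k + 7)/(k**2 + 13*k + 42)

Invalid: residual 3*(-2*k**3 - 22*k**2 - 32*k + 7)/(k**2 + 13*k + 42) ≠ 0.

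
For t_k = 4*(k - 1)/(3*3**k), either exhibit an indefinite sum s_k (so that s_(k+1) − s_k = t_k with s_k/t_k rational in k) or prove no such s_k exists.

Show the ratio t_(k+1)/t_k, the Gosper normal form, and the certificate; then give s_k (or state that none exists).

s_k = (1 - 2*k)/3**k

Step 1: r(k) = k/(3*(k - 1)).
A = 1/3, B = 1, C = k - 1.
Need (1/3)·f(k+1) − (1)·f(k) = k - 1.
deg f ≤ 1 (via 0,0,1).
Solving with deg f ≤ 1: f(k) = -3*(2*k - 1)/4.
R(k) = B(k−1)·f(k)/C(k) = -3*(2*k - 1)/(4*(k - 1)); s_k = R·t_k = (1 - 2*k)/3**k.
Verify: 4*(k - 1)/(3*3**k) matches t_k.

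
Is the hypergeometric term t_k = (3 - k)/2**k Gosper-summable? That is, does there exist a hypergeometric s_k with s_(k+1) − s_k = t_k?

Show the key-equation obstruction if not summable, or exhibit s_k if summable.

Yes. s_k = 2**(1 - k)*(k - 2).

r(k) = (k - 2)/(2*(k - 3)) after simplifying.
Gosper form: A/B · C(k+1)/C(k) with A=1/2, B=1, C=k - 3.
Set up (1/2)·f(k+1) − (1)·f(k) − (k - 3) = 0.
Bound: deg f ≤ 1.
Solve for f: f(k) = -2*(k - 2) (degree 1 ≤ 1).
Then R = B(k−1)f/C = -2*(k - 2)/(k - 3), so s_k = R(k)·t_k = 2**(1 - k)*(k - 2).
Verify: (3 - k)/2**k matches t_k.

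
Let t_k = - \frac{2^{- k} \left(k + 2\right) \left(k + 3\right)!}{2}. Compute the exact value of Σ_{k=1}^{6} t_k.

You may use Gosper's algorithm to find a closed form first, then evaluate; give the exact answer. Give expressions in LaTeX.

Compute t_(k+1)/t_k: get (k + 3)*(k + 4)/(2*(k + 2)).
A = k/2 + 2, B = 1, C = k + 2.
Key eq: (k/2 + 2)·f(k+1) = (1)·f(k) + (k + 2).
d = 0 from the (1,0,1) case.
Solve for f: f(k) = 2 (degree 0 ≤ 0).
Then R = B(k−1)f/C = 2/(k + 2), so s_k = R(k)·t_k = -factorial(k + 3)/2**k.
Check: Δs_k = -(k + 2)*factorial(k + 3)/(2*2**k). ✓
Evaluate s at k=7 and k=1: -28350 and -12; difference -28338.

Σ = -28338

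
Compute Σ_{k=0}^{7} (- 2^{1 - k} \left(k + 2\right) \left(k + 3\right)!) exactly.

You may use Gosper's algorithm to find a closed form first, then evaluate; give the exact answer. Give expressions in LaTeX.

Step 1: r(k) = (k + 3)*(k + 4)/(2*(k + 2)).
Factor: A=k/2 + 2; B=1; C=k + 2.
Solve (k/2 + 2)·f(k+1) − (1)·f(k) = k + 2.
From deg A=1, deg B=0, deg C=1: d=0.
Solve for f: f(k) = 2 (degree 0 ≤ 0).
Get s_k = R·t_k = -2**(2 - k)*factorial(k + 3) with R(k) = B(k−1)f(k)/C(k) = 2/(k + 2).
Check: Δs_k = -2**(1 - k)*(k + 2)*factorial(k + 3). ✓
Sum = s_(8) − s_(0); s_(8) = -623700, s_(0) = -24 ⇒ -623676.

Σ = -623676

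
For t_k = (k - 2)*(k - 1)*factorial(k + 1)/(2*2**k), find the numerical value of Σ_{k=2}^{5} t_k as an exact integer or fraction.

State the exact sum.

t_(k+1)/t_k = k*(k + 2)/(2*(k - 2)).
Factor: A=k/2 + 1; B=1; C=k**2 - 3*k + 2.
f must satisfy (k/2 + 1)·f(k+1) − (1)·f(k) = k**2 - 3*k + 2.
Degrees (1,0,2) ⇒ d ≤ 1.
A polynomial solution: f(k) = 2*(k - 4).
Certificate R = B(k−1)f/C = 2*(k - 4)/((k - 2)*(k - 1)) gives s_k = (k - 4)*factorial(k + 1)/2**k.
Verify: (k - 2)*(k - 1)*factorial(k + 1)/(2*2**k) matches t_k.
Evaluate s at k=6 and k=2: 315/2 and -3; difference 321/2.

Σ = 321/2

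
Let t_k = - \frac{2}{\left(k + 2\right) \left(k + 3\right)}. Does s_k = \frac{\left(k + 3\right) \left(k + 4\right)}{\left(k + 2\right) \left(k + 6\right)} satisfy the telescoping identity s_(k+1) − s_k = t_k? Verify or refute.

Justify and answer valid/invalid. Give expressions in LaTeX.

Invalid: residual \frac{3 \left(k^{2} + 9 k + 24\right)}{k^{4} + 18 k^{3} + 113 k^{2} + 288 k + 252} ≠ 0.

s_(k+1) = (k + 4)*(k + 5)/((k + 3)*(k + 7))
s_(k+1) − s_k = (k**2 + k - 12)/(k**4 + 18*k**3 + 113*k**2 + 288*k + 252)
(s_(k+1) − s_k) − t_k = 3*(k**2 + 9*k + 24)/(k**4 + 18*k**3 + 113*k**2 + 288*k + 252)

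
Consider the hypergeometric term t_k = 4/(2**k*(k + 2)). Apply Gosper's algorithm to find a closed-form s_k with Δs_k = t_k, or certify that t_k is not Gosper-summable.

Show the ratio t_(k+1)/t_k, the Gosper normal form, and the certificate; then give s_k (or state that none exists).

no hypergeometric antidifference exists

Ratio r(k) = (k + 2)/(2*(k + 3)).
Normal form (A,B,C) = (k/2 + 1, k + 3, 1).
f must satisfy (k/2 + 1)·f(k+1) − (k + 2)·f(k) = 1.
Bound: deg f ≤ -1.
Negative degree bound (-1): no f exists, t_k not Gosper-summable.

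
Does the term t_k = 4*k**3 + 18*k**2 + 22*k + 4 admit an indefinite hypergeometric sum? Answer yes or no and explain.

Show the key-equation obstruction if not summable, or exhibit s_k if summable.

The ratio is (2*k**3 + 15*k**2 + 35*k + 24)/(2*k**3 + 9*k**2 + 11*k + 2).
Normal form (A,B,C) = (1, 1, k**3 + 9*k**2/2 + 11*k/2 + 1).
Need (1)·f(k+1) − (1)·f(k) = k**3 + 9*k**2/2 + 11*k/2 + 1.
Bound: deg f ≤ 4.
Solve for f: f(k) = k*(k**3 + 4*k**2 + 3*k - 4)/4 (degree 4 ≤ 4).
R(k) = B(k−1)·f(k)/C(k) = k*(k**3 + 4*k**2 + 3*k - 4)/(2*(k + 2)*(2*k**2 + 5*k + 1)); s_k = R·t_k = k*(k**3 + 4*k**2 + 3*k - 4).
Check: Δs_k = 4*k**3 + 18*k**2 + 22*k + 4. ✓

Yes. s_k = k*(k**3 + 4*k**2 + 3*k - 4).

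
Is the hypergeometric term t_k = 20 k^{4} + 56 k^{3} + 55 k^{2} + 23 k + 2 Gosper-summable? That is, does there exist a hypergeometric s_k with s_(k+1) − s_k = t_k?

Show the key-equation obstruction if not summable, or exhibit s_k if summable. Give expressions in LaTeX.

Step 1: r(k) = (20*k**4 + 136*k**3 + 343*k**2 + 381*k + 156)/(20*k**4 + 56*k**3 + 55*k**2 + 23*k + 2).
A = 1, B = 1, C = k**4 + 14*k**3/5 + 11*k**2/4 + 23*k/20 + 1/10.
Solve (1)·f(k+1) − (1)·f(k) = k**4 + 14*k**3/5 + 11*k**2/4 + 23*k/20 + 1/10.
deg f ≤ 5 (via 0,0,4).
Solving with deg f ≤ 5: f(k) = k*(4*k**4 + 4*k**3 - 3*k**2 - 2*k - 1)/20.
Get s_k = R·t_k = k*(4*k**4 + 4*k**3 - 3*k**2 - 2*k - 1) with R(k) = B(k−1)f(k)/C(k) = k*(4*k**4 + 4*k**3 - 3*k**2 - 2*k - 1)/(20*k**4 + 56*k**3 + 55*k**2 + 23*k + 2).
s_(k+1) − s_k = 20*k**4 + 56*k**3 + 55*k**2 + 23*k + 2 = t_k.

Yes. s_k = k \left(4 k^{4} + 4 k^{3} - 3 k^{2} - 2 k - 1\right).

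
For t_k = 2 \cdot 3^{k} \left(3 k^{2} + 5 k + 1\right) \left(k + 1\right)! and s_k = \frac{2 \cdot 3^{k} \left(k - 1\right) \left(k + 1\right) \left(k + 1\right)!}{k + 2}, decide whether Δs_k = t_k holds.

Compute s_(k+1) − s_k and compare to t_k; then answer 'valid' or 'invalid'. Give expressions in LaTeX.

s_(k+1) = 6*3**k*k*(k + 2)*factorial(k + 2)/(k + 3)
s_(k+1) − s_k = 2*3**k*(3*k**4 + 17*k**3 + 33*k**2 + 25*k + 3)*factorial(k + 1)/((k + 2)*(k + 3))
(s_(k+1) − s_k) − t_k = -2*3**k*(3*k**3 + 11*k**2 + 10*k + 3)*factorial(k + 1)/((k + 2)*(k + 3))

Invalid: residual - \frac{2 \cdot 3^{k} \left(3 k^{3} + 11 k^{2} + 10 k + 3\right) \left(k + 1\right)!}{\left(k + 2\right) \left(k + 3\right)} ≠ 0.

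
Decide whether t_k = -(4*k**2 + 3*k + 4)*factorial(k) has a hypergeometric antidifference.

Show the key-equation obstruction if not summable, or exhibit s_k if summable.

Compute t_(k+1)/t_k: get (k + 1)*(3*k + 4*(k + 1)**2 + 7)/(4*k**2 + 3*k + 4).
Factor: A=k + 1; B=1; C=k**2 + 3*k/4 + 1.
Need (k + 1)·f(k+1) − (1)·f(k) = k**2 + 3*k/4 + 1.
d = 1 from the (1,0,2) case.
A polynomial solution: f(k) = (4*k - 1)/4.
Get s_k = R·t_k = -(4*k - 1)*factorial(k) with R(k) = B(k−1)f(k)/C(k) = (4*k - 1)/(4*k**2 + 3*k + 4).
Δs = -(4*k**2 + 3*k + 4)*factorial(k), as required.

Yes. s_k = -(4*k - 1)*factorial(k).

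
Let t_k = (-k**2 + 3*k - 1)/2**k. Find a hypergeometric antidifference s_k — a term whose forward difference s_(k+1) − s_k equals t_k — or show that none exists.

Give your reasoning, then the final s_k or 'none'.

r(k) = (k**2 - k - 1)/(2*(k**2 - 3*k + 1)) after simplifying.
Gosper form: A/B · C(k+1)/C(k) with A=1/2, B=1, C=k**2 - 3*k + 1.
Solve (1/2)·f(k+1) − (1)·f(k) = k**2 - 3*k + 1.
d = 2 from the (0,0,2) case.
Solve for f: f(k) = -2*(k**2 - k + 1) (degree 2 ≤ 2).
R(k) = B(k−1)·f(k)/C(k) = -2*(k**2 - k + 1)/(k**2 - 3*k + 1); s_k = R·t_k = 2**(1 - k)*(k**2 - k + 1).
Δs = (-k**2 + 3*k - 1)/2**k, as required.

s_k = 2**(1 - k)*(k**2 - k + 1)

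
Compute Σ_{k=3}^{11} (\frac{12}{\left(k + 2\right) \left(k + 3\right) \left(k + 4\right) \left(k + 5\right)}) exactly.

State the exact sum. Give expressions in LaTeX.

Σ = 1/56

Ratio r(k) = (k + 2)/(k + 6).
So A=k + 2 and B=k + 6, with C=1.
Set up (k + 2)·f(k+1) − (k + 5)·f(k) − (1) = 0.
d = 3 from the (1,1,0) case.
Coefficient equations give f(k) = k*(k**2 + 9*k + 26)/72.
R(k) = B(k−1)·f(k)/C(k) = k*(k + 5)*(k**2 + 9*k + 26)/72; s_k = R·t_k = k*(k**2 + 9*k + 26)/(6*(k + 2)*(k + 3)*(k + 4)).
s_(k+1) − s_k = 12/(k**4 + 14*k**3 + 71*k**2 + 154*k + 120) = t_k.
Evaluate s at k=12 and k=3: 139/840 and 31/210; difference 1/56.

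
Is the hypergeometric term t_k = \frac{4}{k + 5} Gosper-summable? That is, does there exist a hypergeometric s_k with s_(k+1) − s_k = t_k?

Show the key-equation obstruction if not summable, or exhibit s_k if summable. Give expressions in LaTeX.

Step 1: r(k) = (k + 5)/(k + 6).
So A=k + 5 and B=k + 6, with C=1.
Solve (k + 5)·f(k+1) − (k + 5)·f(k) = 1.
From deg A=1, deg B=1, deg C=0: d=0.
Put f(k) = c0: A·f(k+1) − B(k−1)·f(k) − C = -1; need -1 = 0 — inconsistent ⇒ no f, not summable.

No — key equation has no polynomial f.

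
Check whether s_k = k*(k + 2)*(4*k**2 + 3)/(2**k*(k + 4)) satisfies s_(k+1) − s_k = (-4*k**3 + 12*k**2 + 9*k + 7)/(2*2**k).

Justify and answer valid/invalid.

s_(k+1) = (k + 1)*(k + 3)*(4*(k + 1)**2 + 3)/(2*2**k*(k + 5))
s_(k+1) − s_k = (-4*k**5 - 16*k**4 + 61*k**3 + 214*k**2 + 169*k + 84)/(2*2**k*(k**2 + 9*k + 20))
(s_(k+1) − s_k) − t_k = (4*k**4 + 12*k**3 - 57*k**2 - 37*k - 28)/(2**k*(k**2 + 9*k + 20))

Invalid: residual (4*k**4 + 12*k**3 - 57*k**2 - 37*k - 28)/(2**k*(k**2 + 9*k + 20)) ≠ 0.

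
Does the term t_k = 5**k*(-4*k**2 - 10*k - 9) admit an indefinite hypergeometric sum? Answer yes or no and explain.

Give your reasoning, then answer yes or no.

Yes. s_k = 5**k*(-k**2 - 1).

Step 1: r(k) = 5*(4*k**2 + 18*k + 23)/(4*k**2 + 10*k + 9).
Factor: A=5; B=1; C=k**2 + 5*k/2 + 9/4.
Set up (5)·f(k+1) − (1)·f(k) − (k**2 + 5*k/2 + 9/4) = 0.
From deg A=0, deg B=0, deg C=2: d=2.
Coefficient equations give f(k) = (k**2 + 1)/4.
Then R = B(k−1)f/C = (k**2 + 1)/(4*k**2 + 10*k + 9), so s_k = R(k)·t_k = 5**k*(-k**2 - 1).
Δs = 5**k*(k**2 - 5*(k + 1)**2 - 4), as required.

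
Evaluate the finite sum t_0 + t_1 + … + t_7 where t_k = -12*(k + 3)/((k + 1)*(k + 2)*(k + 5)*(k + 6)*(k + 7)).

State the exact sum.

Compute t_(k+1)/t_k: get (k + 1)*(k + 4)*(k + 5)/((k + 3)**2*(k + 8)).
A = k + 1, B = k + 8, C = k**3 + 10*k**2 + 33*k + 36.
Key eq: (k + 1)·f(k+1) = (k + 7)·f(k) + (k**3 + 10*k**2 + 33*k + 36).
Degrees (1,1,3) ⇒ d ≤ 6.
A polynomial solution: f(k) = k*(k + 2)*(k + 3)*(k + 4)*(k**2 + 12*k + 41)/90.
So s_k = (B(k−1)f/C)·t_k = (k*(k + 2)*(k + 7)*(k**2 + 12*k + 41)/(90*(k + 3)))·t_k = 2*k*(-k**2 - 12*k - 41)/(15*(k**3 + 12*k**2 + 41*k + 30)).
Verify: 12*(-k - 3)/(k**5 + 21*k**4 + 163*k**3 + 567*k**2 + 844*k + 420) matches t_k.
Evaluate s at k=8 and k=0: -536/4095 and 0; difference -536/4095.

Σ = -536/4095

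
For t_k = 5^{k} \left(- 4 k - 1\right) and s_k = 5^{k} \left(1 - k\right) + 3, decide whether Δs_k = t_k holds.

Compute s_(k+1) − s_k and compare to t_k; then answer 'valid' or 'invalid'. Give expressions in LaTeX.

s_(k+1) = -5**(k + 1)*k + 3
s_(k+1) − s_k = 5**k*(-4*k - 1)
(s_(k+1) − s_k) − t_k = 0

valid; difference matches t_k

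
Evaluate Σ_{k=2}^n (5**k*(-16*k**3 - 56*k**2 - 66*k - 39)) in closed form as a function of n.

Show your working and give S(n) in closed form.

Step 1: r(k) = 5*(16*k**3 + 104*k**2 + 226*k + 177)/(16*k**3 + 56*k**2 + 66*k + 39).
A = 5, B = 1, C = k**3 + 7*k**2/2 + 33*k/8 + 39/16.
f must satisfy (5)·f(k+1) − (1)·f(k) = k**3 + 7*k**2/2 + 33*k/8 + 39/16.
Bound: deg f ≤ 3.
Solve for f: f(k) = (4*k**3 - k**2 + 4*k + 1)/16 (degree 3 ≤ 3).
Get s_k = R·t_k = 5**k*(-4*k**3 + k**2 - 4*k - 1) with R(k) = B(k−1)f(k)/C(k) = (4*k**3 - k**2 + 4*k + 1)/(16*k**3 + 56*k**2 + 66*k + 39).
Check: Δs_k = 5**k*(-16*k**3 - 56*k**2 - 66*k - 39). ✓
Telescope: S(n) = s_(n+1) − s_(2) = 5**(n + 1)*(-4*n**3 - 11*n**2 - 14*n - 8) − (-925) = -20*5**n*n**3 - 55*5**n*n**2 - 70*5**n*n - 40*5**n + 925.

S(n) = -20*5**n*n**3 - 55*5**n*n**2 - 70*5**n*n - 40*5**n + 925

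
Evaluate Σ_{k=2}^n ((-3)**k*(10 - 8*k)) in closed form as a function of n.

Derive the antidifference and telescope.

The ratio is 3*(1 - 4*k)/(4*k - 5).
Gosper form: A/B · C(k+1)/C(k) with A=-3, B=1, C=k - 5/4.
Need (-3)·f(k+1) − (1)·f(k) = k - 5/4.
deg f ≤ 1 (via 0,0,1).
Solve for f: f(k) = -(k - 2)/4 (degree 1 ≤ 1).
R(k) = B(k−1)·f(k)/C(k) = -(k - 2)/(4*k - 5); s_k = R·t_k = 2*(-3)**k*(k - 2).
Verify: (-3)**k*(10 - 8*k) matches t_k.
Evaluate: s_(n+1) = 6*(-3)**n*(1 - n); subtract s_(2) = 0 ⇒ S(n) = 6*(-3)**n*(1 - n).

S(n) = 6*(-3)**n*(1 - n)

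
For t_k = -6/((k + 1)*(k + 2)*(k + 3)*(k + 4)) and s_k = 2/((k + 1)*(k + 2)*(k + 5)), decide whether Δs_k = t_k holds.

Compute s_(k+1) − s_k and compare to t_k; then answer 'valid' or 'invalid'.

Invalid: residual 4*(4*k + 19)/(k**6 + 21*k**5 + 175*k**4 + 735*k**3 + 1624*k**2 + 1764*k + 720) ≠ 0.

s_(k+1) = 2/((k + 2)*(k + 3)*(k + 6))
s_(k+1) − s_k = 2*(-3*k - 13)/(k**5 + 17*k**4 + 107*k**3 + 307*k**2 + 396*k + 180)
(s_(k+1) − s_k) − t_k = 4*(4*k + 19)/(k**6 + 21*k**5 + 175*k**4 + 735*k**3 + 1624*k**2 + 1764*k + 720)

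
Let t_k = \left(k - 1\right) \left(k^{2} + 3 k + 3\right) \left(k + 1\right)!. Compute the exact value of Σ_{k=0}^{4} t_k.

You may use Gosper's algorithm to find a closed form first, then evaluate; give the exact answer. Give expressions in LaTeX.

Σ = 12243

Compute t_(k+1)/t_k: get k*(k**3 + 7*k**2 + 17*k + 14)/(k**3 + 2*k**2 - 3).
So A=k + 2 and B=1, with C=k**3 + 2*k**2 - 3.
Solve (k + 2)·f(k+1) − (1)·f(k) = k**3 + 2*k**2 - 3.
Degrees (1,0,3) ⇒ d ≤ 2.
Match coefficients ⇒ f(k) = k**2 - k - 3.
R(k) = B(k−1)·f(k)/C(k) = (k**2 - k - 3)/((k - 1)*(k**2 + 3*k + 3)); s_k = R·t_k = (k**2 - k - 3)*factorial(k + 1).
Check: Δs_k = (k - 1)*(k**2 + 3*k + 3)*factorial(k + 1). ✓
Sum = s_(5) − s_(0); s_(5) = 12240, s_(0) = -3 ⇒ 12243.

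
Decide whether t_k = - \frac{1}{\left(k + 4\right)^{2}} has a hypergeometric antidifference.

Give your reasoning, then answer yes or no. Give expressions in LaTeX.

No — the linear system for f has no solution.

r(k) = (k + 4)**2/(k + 5)**2 after simplifying.
Normal form (A,B,C) = (k**2 + 8*k + 16, k**2 + 10*k + 25, 1).
Need (k**2 + 8*k + 16)·f(k+1) − (k**2 + 8*k + 16)·f(k) = 1.
d = 0 from the (2,2,0) case.
Put f(k) = c0: A·f(k+1) − B(k−1)·f(k) − C = -1; need -1 = 0 — inconsistent ⇒ no f, not summable.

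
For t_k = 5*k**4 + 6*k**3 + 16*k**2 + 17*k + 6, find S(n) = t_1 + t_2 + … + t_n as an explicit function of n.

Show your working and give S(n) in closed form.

r(k) = (5*k**4 + 26*k**3 + 64*k**2 + 87*k + 50)/(5*k**4 + 6*k**3 + 16*k**2 + 17*k + 6) after simplifying.
So A=1 and B=1, with C=k**4 + 6*k**3/5 + 16*k**2/5 + 17*k/5 + 6/5.
Need (1)·f(k+1) − (1)·f(k) = k**4 + 6*k**3/5 + 16*k**2/5 + 17*k/5 + 6/5.
deg f ≤ 5 (via 0,0,4).
Coefficient equations give f(k) = k**2*(k**3 - k**2 + 4*k + 2)/5.
R(k) = B(k−1)·f(k)/C(k) = k**2*(k**3 - k**2 + 4*k + 2)/(5*k**4 + 6*k**3 + 16*k**2 + 17*k + 6); s_k = R·t_k = k**2*(k**3 - k**2 + 4*k + 2).
Δs = 5*k**4 + 6*k**3 + 16*k**2 + 17*k + 6, as required.
Evaluate: s_(n+1) = n**5 + 4*n**4 + 10*n**3 + 18*n**2 + 17*n + 6; subtract s_(1) = 6 ⇒ S(n) = n*(n**4 + 4*n**3 + 10*n**2 + 18*n + 17).

S(n) = n*(n**4 + 4*n**3 + 10*n**2 + 18*n + 17)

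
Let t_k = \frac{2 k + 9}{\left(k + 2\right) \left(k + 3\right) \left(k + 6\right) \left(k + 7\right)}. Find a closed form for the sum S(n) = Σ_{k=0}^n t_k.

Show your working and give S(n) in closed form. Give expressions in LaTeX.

t_(k+1)/t_k = (k + 2)*(k + 6)*(2*k + 11)/((k + 4)*(k + 8)*(2*k + 9)).
So A=k + 2 and B=k + 8, with C=k**3 + 27*k**2/2 + 121*k/2 + 90.
Need (k + 2)·f(k+1) − (k + 7)·f(k) = k**3 + 27*k**2/2 + 121*k/2 + 90.
Degrees (1,1,3) ⇒ d ≤ 5.
Match coefficients ⇒ f(k) = k*(k + 3)*(k + 4)*(k + 5)*(k + 8)/24.
Certificate R = B(k−1)f/C = k*(k + 3)*(k + 7)*(k + 8)/(12*(2*k + 9)) gives s_k = k*(k + 8)/(12*(k**2 + 8*k + 12)).
Verify: (2*k + 9)/(k**4 + 18*k**3 + 113*k**2 + 288*k + 252) matches t_k.
Telescope: S(n) = s_(n+1) − s_(0) = (n**2 + 10*n + 9)/(12*(n**2 + 10*n + 21)) − (0) = (n**2 + 10*n + 9)/(12*(n**2 + 10*n + 21)).

S(n) = \frac{n^{2} + 10 n + 9}{12 \left(n^{2} + 10 n + 21\right)}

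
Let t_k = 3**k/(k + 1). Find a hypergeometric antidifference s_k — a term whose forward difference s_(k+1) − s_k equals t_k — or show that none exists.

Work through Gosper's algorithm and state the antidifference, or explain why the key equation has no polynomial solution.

Step 1: r(k) = 3*(k + 1)/(k + 2).
Factor: A=3*k + 3; B=k + 2; C=1.
Set up (3*k + 3)·f(k+1) − (k + 1)·f(k) − (1) = 0.
Bound: deg f ≤ -1.
deg f ≤ -1 is impossible — no certificate.

no hypergeometric antidifference exists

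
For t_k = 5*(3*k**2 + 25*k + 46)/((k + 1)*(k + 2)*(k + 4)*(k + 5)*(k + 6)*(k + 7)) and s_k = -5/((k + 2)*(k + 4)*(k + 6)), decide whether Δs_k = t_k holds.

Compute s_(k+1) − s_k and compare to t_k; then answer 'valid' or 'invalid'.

Invalid: residual 5*(-4*k**2 - 37*k - 81)/(k**7 + 28*k**6 + 322*k**5 + 1960*k**4 + 6769*k**3 + 13132*k**2 + 13068*k + 5040) ≠ 0.

s_(k+1) = -5/((k + 3)*(k + 5)*(k + 7))
s_(k+1) − s_k = 15*(k**2 + 9*k + 19)/(k**6 + 27*k**5 + 295*k**4 + 1665*k**3 + 5104*k**2 + 8028*k + 5040)
(s_(k+1) − s_k) − t_k = 5*(-4*k**2 - 37*k - 81)/(k**7 + 28*k**6 + 322*k**5 + 1960*k**4 + 6769*k**3 + 13132*k**2 + 13068*k + 5040)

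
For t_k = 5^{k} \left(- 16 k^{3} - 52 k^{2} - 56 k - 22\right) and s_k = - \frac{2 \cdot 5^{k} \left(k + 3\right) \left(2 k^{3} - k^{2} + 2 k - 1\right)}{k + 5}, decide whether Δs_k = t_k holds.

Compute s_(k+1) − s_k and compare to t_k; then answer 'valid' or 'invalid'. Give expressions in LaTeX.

Invalid: residual \frac{5^{k} \left(32 k^{4} + 256 k^{3} + 636 k^{2} + 596 k + 224\right)}{k^{2} + 11 k + 30} ≠ 0.

s_(k+1) = -10*5**k*(k + 4)*(2*k + 2*(k + 1)**3 - (k + 1)**2 + 1)/(k + 6)
s_(k+1) − s_k = 5**k*(-16*k**5 - 196*k**4 - 852*k**3 - 1562*k**2 - 1326*k - 436)/(k**2 + 11*k + 30)
(s_(k+1) − s_k) − t_k = 5**k*(32*k**4 + 256*k**3 + 636*k**2 + 596*k + 224)/(k**2 + 11*k + 30)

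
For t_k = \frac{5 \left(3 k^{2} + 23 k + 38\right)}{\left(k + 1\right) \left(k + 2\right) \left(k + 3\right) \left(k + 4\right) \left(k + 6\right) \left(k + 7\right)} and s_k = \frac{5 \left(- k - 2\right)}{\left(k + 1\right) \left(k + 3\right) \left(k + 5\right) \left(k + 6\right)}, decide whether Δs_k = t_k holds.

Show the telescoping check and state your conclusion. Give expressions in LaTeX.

s_(k+1) = 5*(-k - 3)/((k + 2)*(k + 4)*(k + 6)*(k + 7))
s_(k+1) − s_k = 5*(3*k**3 + 26*k**2 + 72*k + 67)/(k**7 + 28*k**6 + 322*k**5 + 1960*k**4 + 6769*k**3 + 13132*k**2 + 13068*k + 5040)
(s_(k+1) − s_k) − t_k = 15*(-4*k**2 - 27*k - 41)/(k**7 + 28*k**6 + 322*k**5 + 1960*k**4 + 6769*k**3 + 13132*k**2 + 13068*k + 5040)

Invalid: residual \frac{15 \left(- 4 k^{2} - 27 k - 41\right)}{k^{7} + 28 k^{6} + 322 k^{5} + 1960 k^{4} + 6769 k^{3} + 13132 k^{2} + 13068 k + 5040} ≠ 0.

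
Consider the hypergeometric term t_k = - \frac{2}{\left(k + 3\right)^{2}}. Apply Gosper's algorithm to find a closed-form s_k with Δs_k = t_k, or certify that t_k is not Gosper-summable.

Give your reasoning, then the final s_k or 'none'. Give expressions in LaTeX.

none (Gosper's algorithm certifies no s_k)

Ratio r(k) = (k + 3)**2/(k + 4)**2.
A = k**2 + 6*k + 9, B = k**2 + 8*k + 16, C = 1.
f must satisfy (k**2 + 6*k + 9)·f(k+1) − (k**2 + 6*k + 9)·f(k) = 1.
Bound: deg f ≤ 0.
Write f(k) = c0. Then LHS − RHS = -1, requiring -1 = 0: contradictory. No certificate.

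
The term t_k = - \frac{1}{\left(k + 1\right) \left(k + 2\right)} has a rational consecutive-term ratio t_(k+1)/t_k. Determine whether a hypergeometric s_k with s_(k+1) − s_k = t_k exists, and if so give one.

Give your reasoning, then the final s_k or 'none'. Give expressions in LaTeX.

s_k = - \frac{k}{k + 1}

The ratio is (k + 1)/(k + 3).
Take A(k)=k + 1, B(k)=k + 3, C(k)=1.
Set up (k + 1)·f(k+1) − (k + 2)·f(k) − (1) = 0.
Bound: deg f ≤ 1.
Match coefficients ⇒ f(k) = k.
So s_k = (B(k−1)f/C)·t_k = (k*(k + 2))·t_k = -k/(k + 1).
s_(k+1) − s_k = -1/(k**2 + 3*k + 2) = t_k.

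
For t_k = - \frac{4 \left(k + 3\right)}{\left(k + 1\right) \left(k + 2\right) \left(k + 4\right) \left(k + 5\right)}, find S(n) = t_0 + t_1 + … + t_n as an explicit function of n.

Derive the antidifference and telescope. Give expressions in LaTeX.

S(n) = \frac{- n^{2} - 7 n - 6}{2 \left(n^{2} + 7 n + 10\right)}

Step 1: r(k) = (k + 1)*(k + 4)**2/((k + 3)**2*(k + 6)).
Take A(k)=k + 1, B(k)=k + 6, C(k)=k**2 + 6*k + 9.
Solve (k + 1)·f(k+1) − (k + 5)·f(k) = k**2 + 6*k + 9.
deg f ≤ 4 (via 1,1,2).
A polynomial solution: f(k) = k*(k + 2)*(k + 3)*(k + 5)/8.
R(k) = B(k−1)·f(k)/C(k) = k*(k + 2)*(k + 5)**2/(8*(k + 3)); s_k = R·t_k = k*(-k - 5)/(2*(k**2 + 5*k + 4)).
Δs = 4*(-k - 3)/(k**4 + 12*k**3 + 49*k**2 + 78*k + 40), as required.
Σ_(k=0)^n t_k = s_(n+1) − s_(0) = ((-n**2 - 7*n - 6)/(2*(n**2 + 7*n + 10))) − (0), i.e. (-n**2 - 7*n - 6)/(2*(n**2 + 7*n + 10)).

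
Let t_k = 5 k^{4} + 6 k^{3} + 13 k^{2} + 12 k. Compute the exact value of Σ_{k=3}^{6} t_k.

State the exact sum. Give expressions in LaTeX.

Σ = 15216

The ratio is (5*k**3 + 21*k**2 + 40*k + 36)/(k*(5*k**2 + k + 12)).
Gosper form: A/B · C(k+1)/C(k) with A=1, B=1, C=k**4 + 6*k**3/5 + 13*k**2/5 + 12*k/5.
Need (1)·f(k+1) − (1)·f(k) = k**4 + 6*k**3/5 + 13*k**2/5 + 12*k/5.
Degrees (0,0,4) ⇒ d ≤ 5.
Coefficient equations give f(k) = k*(k - 1)*(k + 1)*(k**2 - k + 4)/5.
Get s_k = R·t_k = k*(k**4 - k**3 + 3*k**2 + k - 4) with R(k) = B(k−1)f(k)/C(k) = (k - 1)*(k**2 - k + 4)/(5*k**2 + k + 12).
Check: Δs_k = k*(5*k**3 + 6*k**2 + 13*k + 12). ✓
Evaluate s at k=7 and k=3: 15456 and 240; difference 15216.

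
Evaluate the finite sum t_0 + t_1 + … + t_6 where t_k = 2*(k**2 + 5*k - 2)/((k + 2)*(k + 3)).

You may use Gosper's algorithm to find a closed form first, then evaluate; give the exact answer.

Ratio r(k) = (k + 2)*(5*k + (k + 1)**2 + 3)/((k + 4)*(k**2 + 5*k - 2)).
A = k + 2, B = k + 4, C = k**2 + 5*k - 2.
Need (k + 2)·f(k+1) − (k + 3)·f(k) = k**2 + 5*k - 2.
From deg A=1, deg B=1, deg C=2: d=2.
Solve for f: f(k) = k*(k - 2) (degree 2 ≤ 2).
R(k) = B(k−1)·f(k)/C(k) = k*(k - 2)*(k + 3)/(k**2 + 5*k - 2); s_k = R·t_k = 2*k*(k - 2)/(k + 2).
Verify: 2*(k**2 + 5*k - 2)/(k**2 + 5*k + 6) matches t_k.
Sum = s_(7) − s_(0); s_(7) = 70/9, s_(0) = 0 ⇒ 70/9.

Σ = 70/9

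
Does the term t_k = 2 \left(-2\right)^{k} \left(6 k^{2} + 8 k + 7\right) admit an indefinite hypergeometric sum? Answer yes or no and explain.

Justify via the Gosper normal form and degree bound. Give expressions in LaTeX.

Yes. s_k = \left(-2\right)^{k + 1} \left(2 k^{2} + 1\right).

Ratio r(k) = 2*(-6*k**2 - 20*k - 21)/(6*k**2 + 8*k + 7).
Normal form (A,B,C) = (-2, 1, k**2 + 4*k/3 + 7/6).
f must satisfy (-2)·f(k+1) − (1)·f(k) = k**2 + 4*k/3 + 7/6.
From deg A=0, deg B=0, deg C=2: d=2.
Match coefficients ⇒ f(k) = -(2*k**2 + 1)/6.
Get s_k = R·t_k = (-2)**(k + 1)*(2*k**2 + 1) with R(k) = B(k−1)f(k)/C(k) = -(2*k**2 + 1)/(6*k**2 + 8*k + 7).
s_(k+1) − s_k = 2*(-2)**k*(6*k**2 + 8*k + 7) = t_k.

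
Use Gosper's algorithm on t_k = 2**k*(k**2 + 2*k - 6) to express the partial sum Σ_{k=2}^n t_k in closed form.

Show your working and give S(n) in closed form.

S(n) = 2*2**n*n**2 - 10*2**n + 16

Step 1: r(k) = 2*(k**2 + 4*k - 3)/(k**2 + 2*k - 6).
So A=2 and B=1, with C=k**2 + 2*k - 6.
Key eq: (2)·f(k+1) = (1)·f(k) + (k**2 + 2*k - 6).
d = 2 from the (0,0,2) case.
Coefficient equations give f(k) = k**2 - 2*k - 4.
Get s_k = R·t_k = 2**k*(k**2 - 2*k - 4) with R(k) = B(k−1)f(k)/C(k) = (k**2 - 2*k - 4)/(k**2 + 2*k - 6).
Δs = 2**k*(k**2 + 2*k - 6), as required.
s_(n+1) = 2**(n + 1)*(n**2 - 5) and s_(2) = -16, so S(n) = 2*2**n*n**2 - 10*2**n + 16.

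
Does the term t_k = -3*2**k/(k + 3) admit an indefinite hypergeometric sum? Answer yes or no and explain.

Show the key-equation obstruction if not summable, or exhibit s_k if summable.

Step 1: r(k) = 2*(k + 3)/(k + 4).
Factor: A=2*k + 6; B=k + 4; C=1.
Set up (2*k + 6)·f(k+1) − (k + 3)·f(k) − (1) = 0.
From deg A=1, deg B=1, deg C=0: d=-1.
d = -1 < 0 ⇒ no nonzero polynomial f; not summable.

No. Not Gosper-summable.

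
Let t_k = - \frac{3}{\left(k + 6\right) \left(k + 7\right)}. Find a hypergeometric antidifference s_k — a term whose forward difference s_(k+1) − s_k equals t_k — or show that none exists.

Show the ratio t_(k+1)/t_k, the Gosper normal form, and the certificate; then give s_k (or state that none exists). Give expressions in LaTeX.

s_k = - \frac{k}{2 k + 12}

Step 1: r(k) = (k + 6)/(k + 8).
Gosper form: A/B · C(k+1)/C(k) with A=k + 6, B=k + 8, C=1.
Solve (k + 6)·f(k+1) − (k + 7)·f(k) = 1.
Bound: deg f ≤ 1.
Solving with deg f ≤ 1: f(k) = k/6.
So s_k = (B(k−1)f/C)·t_k = (k*(k + 7)/6)·t_k = -k/(2*k + 12).
Verify: -3/(k**2 + 13*k + 42) matches t_k.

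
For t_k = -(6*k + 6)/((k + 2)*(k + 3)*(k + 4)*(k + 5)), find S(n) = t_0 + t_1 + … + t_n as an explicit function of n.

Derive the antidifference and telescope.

S(n) = (-n**3 - 12*n**2 - 29*n - 18)/(6*(n**3 + 12*n**2 + 47*n + 60))

Ratio r(k) = (k + 2)**2/((k + 1)*(k + 6)).
So A=k + 2 and B=k + 6, with C=k + 1.
Set up (k + 2)·f(k+1) − (k + 5)·f(k) − (k + 1) = 0.
d = 3 from the (1,1,1) case.
Match coefficients ⇒ f(k) = k*(k + 1)*(k + 8)/36.
Certificate R = B(k−1)f/C = k*(k + 5)*(k + 8)/36 gives s_k = -k*(k**2 + 9*k + 8)/(6*(k + 2)*(k + 3)*(k + 4)).
Check: Δs_k = 6*(-k - 1)/(k**4 + 14*k**3 + 71*k**2 + 154*k + 120). ✓
Telescope: S(n) = s_(n+1) − s_(0) = (-n**3 - 12*n**2 - 29*n - 18)/(6*(n**3 + 12*n**2 + 47*n + 60)) − (0) = (-n**3 - 12*n**2 - 29*n - 18)/(6*(n**3 + 12*n**2 + 47*n + 60)).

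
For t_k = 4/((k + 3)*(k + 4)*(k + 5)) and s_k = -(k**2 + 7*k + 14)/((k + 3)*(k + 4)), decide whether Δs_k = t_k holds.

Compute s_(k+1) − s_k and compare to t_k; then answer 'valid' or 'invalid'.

s_(k+1) = (-7*k - (k + 1)**2 - 21)/((k + 4)*(k + 5))
s_(k+1) − s_k = 4/(k**3 + 12*k**2 + 47*k + 60)
(s_(k+1) − s_k) − t_k = 0

Valid: the claim telescopes to t_k.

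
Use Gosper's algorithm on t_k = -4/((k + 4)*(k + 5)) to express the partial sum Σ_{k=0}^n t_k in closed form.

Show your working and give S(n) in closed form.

t_(k+1)/t_k = (k + 4)/(k + 6).
A = k + 4, B = k + 6, C = 1.
Key eq: (k + 4)·f(k+1) = (k + 5)·f(k) + (1).
deg f ≤ 1 (via 1,1,0).
Coefficient equations give f(k) = k/4.
Get s_k = R·t_k = -k/(k + 4) with R(k) = B(k−1)f(k)/C(k) = k*(k + 5)/4.
Check: Δs_k = -4/(k**2 + 9*k + 20). ✓
Telescope: S(n) = s_(n+1) − s_(0) = (-n - 1)/(n + 5) − (0) = (-n - 1)/(n + 5).

S(n) = (-n - 1)/(n + 5)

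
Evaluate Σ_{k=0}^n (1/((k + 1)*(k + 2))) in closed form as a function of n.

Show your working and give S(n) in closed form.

S(n) = (n + 1)/(n + 2)

t_(k+1)/t_k = (k + 1)/(k + 3).
Normal form (A,B,C) = (k + 1, k + 3, 1).
f must satisfy (k + 1)·f(k+1) − (k + 2)·f(k) = 1.
d = 1 from the (1,1,0) case.
Match coefficients ⇒ f(k) = k.
Get s_k = R·t_k = k/(k + 1) with R(k) = B(k−1)f(k)/C(k) = k*(k + 2).
Verify: 1/(k**2 + 3*k + 2) matches t_k.
s_(n+1) = (n + 1)/(n + 2) and s_(0) = 0, so S(n) = (n + 1)/(n + 2).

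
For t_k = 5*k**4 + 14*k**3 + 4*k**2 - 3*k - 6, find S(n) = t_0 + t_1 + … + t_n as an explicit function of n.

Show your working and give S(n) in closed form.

S(n) = n**5 + 6*n**4 + 10*n**3 + 4*n**2 - 7*n - 6

Compute t_(k+1)/t_k: get (5*k**4 + 34*k**3 + 76*k**2 + 67*k + 14)/(5*k**4 + 14*k**3 + 4*k**2 - 3*k - 6).
Normal form (A,B,C) = (1, 1, k**4 + 14*k**3/5 + 4*k**2/5 - 3*k/5 - 6/5).
Set up (1)·f(k+1) − (1)·f(k) − (k**4 + 14*k**3/5 + 4*k**2/5 - 3*k/5 - 6/5) = 0.
Degrees (0,0,4) ⇒ d ≤ 5.
Solve for f: f(k) = k*(k**4 + k**3 - 4*k**2 - 4)/5 (degree 5 ≤ 5).
Get s_k = R·t_k = k*(k**4 + k**3 - 4*k**2 - 4) with R(k) = B(k−1)f(k)/C(k) = k*(k**4 + k**3 - 4*k**2 - 4)/(5*k**4 + 14*k**3 + 4*k**2 - 3*k - 6).
s_(k+1) − s_k = 5*k**4 + 14*k**3 + 4*k**2 - 3*k - 6 = t_k.
Telescope: S(n) = s_(n+1) − s_(0) = n**5 + 6*n**4 + 10*n**3 + 4*n**2 - 7*n - 6 − (0) = n**5 + 6*n**4 + 10*n**3 + 4*n**2 - 7*n - 6.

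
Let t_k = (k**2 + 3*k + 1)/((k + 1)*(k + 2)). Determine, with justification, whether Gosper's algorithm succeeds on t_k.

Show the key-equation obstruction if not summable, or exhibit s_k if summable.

Yes. s_k = k**2/(k + 1).

Ratio r(k) = (k + 1)*(3*k + (k + 1)**2 + 4)/((k + 3)*(k**2 + 3*k + 1)).
A = k + 1, B = k + 3, C = k**2 + 3*k + 1.
Solve (k + 1)·f(k+1) − (k + 2)·f(k) = k**2 + 3*k + 1.
From deg A=1, deg B=1, deg C=2: d=2.
Match coefficients ⇒ f(k) = k**2.
Certificate R = B(k−1)f/C = k**2*(k + 2)/(k**2 + 3*k + 1) gives s_k = k**2/(k + 1).
Verify: (k**2 + 3*k + 1)/(k**2 + 3*k + 2) matches t_k.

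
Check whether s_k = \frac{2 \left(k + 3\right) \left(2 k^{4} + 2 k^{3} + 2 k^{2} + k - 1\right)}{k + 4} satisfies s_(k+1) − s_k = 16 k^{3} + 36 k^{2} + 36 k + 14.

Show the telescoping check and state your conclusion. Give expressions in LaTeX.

Invalid: residual \frac{2 \left(- 6 k^{4} - 48 k^{3} - 88 k^{2} - 78 k - 29\right)}{k^{2} + 9 k + 20} ≠ 0.

s_(k+1) = 2*(2*k**5 + 18*k**4 + 60*k**3 + 99*k**2 + 82*k + 24)/(k + 5)
s_(k+1) − s_k = 2*(8*k**5 + 84*k**4 + 292*k**3 + 441*k**2 + 345*k + 111)/(k**2 + 9*k + 20)
(s_(k+1) − s_k) − t_k = 2*(-6*k**4 - 48*k**3 - 88*k**2 - 78*k - 29)/(k**2 + 9*k + 20)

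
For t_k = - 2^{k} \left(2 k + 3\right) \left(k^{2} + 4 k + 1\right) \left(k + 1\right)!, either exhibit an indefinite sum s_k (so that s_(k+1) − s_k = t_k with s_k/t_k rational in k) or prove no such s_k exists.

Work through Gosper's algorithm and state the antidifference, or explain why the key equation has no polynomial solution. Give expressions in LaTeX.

Ratio r(k) = 2*(k + 2)*(2*k + 5)*(4*k + (k + 1)**2 + 5)/((2*k + 3)*(k**2 + 4*k + 1)).
Factor: A=2*k + 4; B=1; C=k**3 + 11*k**2/2 + 7*k + 3/2.
Solve (2*k + 4)·f(k+1) − (1)·f(k) = k**3 + 11*k**2/2 + 7*k + 3/2.
From deg A=1, deg B=0, deg C=3: d=2.
Coefficient equations give f(k) = (k - 1)*(k + 3)/2.
So s_k = (B(k−1)f/C)·t_k = ((k - 1)*(k + 3)/((2*k + 3)*(k**2 + 4*k + 1)))·t_k = -2**k*(k - 1)*(k + 3)*factorial(k + 1).
s_(k+1) − s_k = -2**k*(2*k + 3)*(k**2 + 4*k + 1)*factorial(k + 1) = t_k.

s_k = - 2^{k} \left(k - 1\right) \left(k + 3\right) \left(k + 1\right)!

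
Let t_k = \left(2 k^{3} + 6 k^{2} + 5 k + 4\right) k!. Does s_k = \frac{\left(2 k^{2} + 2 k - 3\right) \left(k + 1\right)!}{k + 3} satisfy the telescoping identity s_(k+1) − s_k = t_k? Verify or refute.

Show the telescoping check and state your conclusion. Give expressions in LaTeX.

s_(k+1) = (2*k**2 + 6*k + 1)*factorial(k + 2)/(k + 4)
s_(k+1) − s_k = (2*k**4 + 14*k**3 + 33*k**2 + 36*k + 18)*factorial(k + 1)/((k + 3)*(k + 4))
(s_(k+1) − s_k) − t_k = -2*(2*k**4 + 12*k**3 + 21*k**2 + 17*k + 15)*factorial(k)/((k + 3)*(k + 4))

Invalid: residual - \frac{2 \left(2 k^{4} + 12 k^{3} + 21 k^{2} + 17 k + 15\right) k!}{\left(k + 3\right) \left(k + 4\right)} ≠ 0.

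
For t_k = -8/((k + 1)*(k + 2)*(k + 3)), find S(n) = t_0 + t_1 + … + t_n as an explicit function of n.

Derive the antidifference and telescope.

S(n) = 2*(-n**2 - 5*n - 4)/(n**2 + 5*n + 6)

Ratio r(k) = (k + 1)/(k + 4).
A = k + 1, B = k + 4, C = 1.
Key eq: (k + 1)·f(k+1) = (k + 3)·f(k) + (1).
deg f ≤ 2 (via 1,1,0).
Match coefficients ⇒ f(k) = k*(k + 3)/4.
So s_k = (B(k−1)f/C)·t_k = (k*(k + 3)**2/4)·t_k = 2*k*(-k - 3)/((k + 1)*(k + 2)).
Verify: -8/(k**3 + 6*k**2 + 11*k + 6) matches t_k.
Evaluate: s_(n+1) = 2*(-n**2 - 5*n - 4)/(n**2 + 5*n + 6); subtract s_(0) = 0 ⇒ S(n) = 2*(-n**2 - 5*n - 4)/(n**2 + 5*n + 6).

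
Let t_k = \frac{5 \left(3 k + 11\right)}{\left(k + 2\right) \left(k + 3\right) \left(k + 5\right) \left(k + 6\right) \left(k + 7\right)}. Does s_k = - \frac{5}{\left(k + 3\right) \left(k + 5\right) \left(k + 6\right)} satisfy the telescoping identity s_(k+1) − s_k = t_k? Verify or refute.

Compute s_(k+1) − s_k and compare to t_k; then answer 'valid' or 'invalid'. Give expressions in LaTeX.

s_(k+1) = -5/((k + 4)*(k + 6)*(k + 7))
s_(k+1) − s_k = 5*(3*k + 13)/(k**5 + 25*k**4 + 245*k**3 + 1175*k**2 + 2754*k + 2520)
(s_(k+1) − s_k) − t_k = 10*(-2*k - 9)/(k**6 + 27*k**5 + 295*k**4 + 1665*k**3 + 5104*k**2 + 8028*k + 5040)

Invalid: residual \frac{10 \left(- 2 k - 9\right)}{k^{6} + 27 k^{5} + 295 k^{4} + 1665 k^{3} + 5104 k^{2} + 8028 k + 5040} ≠ 0.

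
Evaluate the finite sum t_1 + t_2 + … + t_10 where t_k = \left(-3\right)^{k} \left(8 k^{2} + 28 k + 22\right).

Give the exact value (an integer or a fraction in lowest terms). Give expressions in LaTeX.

Σ = 50841168

Compute t_(k+1)/t_k: get 3*(-4*k**2 - 22*k - 29)/(4*k**2 + 14*k + 11).
So A=-3 and B=1, with C=k**2 + 7*k/2 + 11/4.
f must satisfy (-3)·f(k+1) − (1)·f(k) = k**2 + 7*k/2 + 11/4.
d = 2 from the (0,0,2) case.
Coefficient equations give f(k) = -(2*k**2 + 4*k + 1)/8.
Then R = B(k−1)f/C = -(2*k**2 + 4*k + 1)/(2*(4*k**2 + 14*k + 11)), so s_k = R(k)·t_k = (-3)**k*(-2*k**2 - 4*k - 1).
Δs = (-3)**k*(8*k**2 + 28*k + 22), as required.
Evaluate s at k=11 and k=1: 50841189 and 21; difference 50841168.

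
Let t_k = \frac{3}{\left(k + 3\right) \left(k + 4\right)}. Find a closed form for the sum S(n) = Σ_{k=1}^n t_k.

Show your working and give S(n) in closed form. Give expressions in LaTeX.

S(n) = \frac{3 n}{4 \left(n + 4\right)}

Ratio r(k) = (k + 3)/(k + 5).
A = k + 3, B = k + 5, C = 1.
Set up (k + 3)·f(k+1) − (k + 4)·f(k) − (1) = 0.
Bound: deg f ≤ 1.
Solving with deg f ≤ 1: f(k) = k/3.
R(k) = B(k−1)·f(k)/C(k) = k*(k + 4)/3; s_k = R·t_k = k/(k + 3).
Verify: 3/(k**2 + 7*k + 12) matches t_k.
s_(n+1) = (n + 1)/(n + 4) and s_(1) = 1/4, so S(n) = 3*n/(4*(n + 4)).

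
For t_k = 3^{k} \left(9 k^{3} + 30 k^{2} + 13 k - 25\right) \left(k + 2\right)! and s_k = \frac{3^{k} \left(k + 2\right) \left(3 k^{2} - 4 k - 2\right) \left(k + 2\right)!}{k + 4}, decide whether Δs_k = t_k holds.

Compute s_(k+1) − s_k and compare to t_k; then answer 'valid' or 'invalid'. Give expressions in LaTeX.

s_(k+1) = 3**(k + 1)*(k + 3)*(3*k**2 + 2*k - 3)*factorial(k + 3)/(k + 5)
s_(k+1) − s_k = 3**k*(9*k**5 + 93*k**4 + 331*k**3 + 432*k**2 - 27*k - 304)*factorial(k + 2)/((k + 4)*(k + 5))
(s_(k+1) − s_k) − t_k = -2*3**k*(9*k**4 + 66*k**3 + 130*k**2 + 31*k - 98)*factorial(k + 2)/((k + 4)*(k + 5))

Invalid: residual - \frac{2 \cdot 3^{k} \left(9 k^{4} + 66 k^{3} + 130 k^{2} + 31 k - 98\right) \left(k + 2\right)!}{\left(k + 4\right) \left(k + 5\right)} ≠ 0.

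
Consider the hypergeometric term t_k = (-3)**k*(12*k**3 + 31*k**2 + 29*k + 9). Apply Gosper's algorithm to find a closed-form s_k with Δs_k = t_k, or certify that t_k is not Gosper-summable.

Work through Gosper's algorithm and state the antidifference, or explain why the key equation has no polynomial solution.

Ratio r(k) = 3*(-12*k**3 - 67*k**2 - 127*k - 81)/(12*k**3 + 31*k**2 + 29*k + 9).
Gosper form: A/B · C(k+1)/C(k) with A=-3, B=1, C=k**3 + 31*k**2/12 + 29*k/12 + 3/4.
Set up (-3)·f(k+1) − (1)·f(k) − (k**3 + 31*k**2/12 + 29*k/12 + 3/4) = 0.
d = 3 from the (0,0,3) case.
Solve for f: f(k) = -k*(3*k**2 + k - 1)/12 (degree 3 ≤ 3).
R(k) = B(k−1)·f(k)/C(k) = -k*(3*k**2 + k - 1)/(12*k**3 + 31*k**2 + 29*k + 9); s_k = R·t_k = (-3)**k*k*(-3*k**2 - k + 1).
Δs = (-3)**k*(12*k**3 + 31*k**2 + 29*k + 9), as required.

s_k = (-3)**k*k*(-3*k**2 - k + 1)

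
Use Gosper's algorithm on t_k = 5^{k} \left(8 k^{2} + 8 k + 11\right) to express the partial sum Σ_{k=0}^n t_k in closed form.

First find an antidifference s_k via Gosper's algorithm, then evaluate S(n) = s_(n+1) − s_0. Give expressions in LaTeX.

S(n) = 10 \cdot 5^{n} n^{2} + 5 \cdot 5^{n} n + 15 \cdot 5^{n} - 4

r(k) = 5*(8*k**2 + 24*k + 27)/(8*k**2 + 8*k + 11) after simplifying.
Factor: A=5; B=1; C=k**2 + k + 11/8.
Set up (5)·f(k+1) − (1)·f(k) − (k**2 + k + 11/8) = 0.
deg f ≤ 2 (via 0,0,2).
A polynomial solution: f(k) = (2*k**2 - 3*k + 4)/8.
So s_k = (B(k−1)f/C)·t_k = ((2*k**2 - 3*k + 4)/(8*k**2 + 8*k + 11))·t_k = 5**k*(2*k**2 - 3*k + 4).
Verify: 5**k*(8*k**2 + 8*k + 11) matches t_k.
Evaluate: s_(n+1) = 5**(n + 1)*(2*n**2 + n + 3); subtract s_(0) = 4 ⇒ S(n) = 10*5**n*n**2 + 5*5**n*n + 15*5**n - 4.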